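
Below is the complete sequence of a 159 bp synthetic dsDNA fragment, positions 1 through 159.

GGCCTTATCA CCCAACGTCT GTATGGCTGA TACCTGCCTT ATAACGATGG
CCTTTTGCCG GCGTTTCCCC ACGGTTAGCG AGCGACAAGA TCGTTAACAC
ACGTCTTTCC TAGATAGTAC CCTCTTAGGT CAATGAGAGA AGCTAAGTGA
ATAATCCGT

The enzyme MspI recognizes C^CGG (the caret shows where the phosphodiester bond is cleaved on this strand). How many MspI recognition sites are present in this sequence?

CCGG occurs starting at position 58.
MspI cuts at 1 site.

1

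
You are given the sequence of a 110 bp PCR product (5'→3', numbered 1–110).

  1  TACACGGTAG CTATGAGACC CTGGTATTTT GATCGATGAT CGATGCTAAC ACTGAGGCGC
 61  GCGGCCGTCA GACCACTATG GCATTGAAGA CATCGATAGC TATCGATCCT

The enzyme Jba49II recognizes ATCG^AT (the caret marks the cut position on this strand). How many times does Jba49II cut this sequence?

ATCGAT occurs starting at positions 32, 39, 92, 102.
Jba49II cuts at 4 sites.

4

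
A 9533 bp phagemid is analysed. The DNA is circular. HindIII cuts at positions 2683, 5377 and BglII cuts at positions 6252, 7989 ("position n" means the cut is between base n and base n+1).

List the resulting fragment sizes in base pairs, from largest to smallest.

4227, 2694, 1737, 875 bp

Combined cut positions (sorted): 2683, 5377, 6252, 7989.
Circular molecule, 4 cuts → 4 fragments:
  5377 − 2683 = 2694 bp
  6252 − 5377 = 875 bp
  7989 − 6252 = 1737 bp
  wrap: 9533 − 7989 + 2683 = 4227 bp
Sorted largest to smallest: 4227, 2694, 1737, 875 bp.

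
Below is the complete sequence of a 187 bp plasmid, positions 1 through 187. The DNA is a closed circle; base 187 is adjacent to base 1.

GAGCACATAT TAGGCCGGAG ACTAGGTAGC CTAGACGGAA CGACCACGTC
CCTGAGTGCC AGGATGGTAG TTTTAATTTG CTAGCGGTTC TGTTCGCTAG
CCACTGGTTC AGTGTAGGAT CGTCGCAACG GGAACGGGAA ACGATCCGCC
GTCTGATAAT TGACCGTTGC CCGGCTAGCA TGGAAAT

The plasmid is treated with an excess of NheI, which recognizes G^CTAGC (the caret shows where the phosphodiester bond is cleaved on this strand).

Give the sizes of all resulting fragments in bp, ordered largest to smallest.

93, 78, 16 bp

NheI sites (GCTAGC) start at positions 80, 96, 174.
NheI cuts after the first base of each site, so after positions 80, 96, 174.
Circular molecule, 3 cuts → 3 fragments:
  81–96 → 16 bp
  97–174 → 78 bp
  175–187 then 1–80 → 13 + 80 = 93 bp
Sorted largest to smallest: 93, 78, 16 bp.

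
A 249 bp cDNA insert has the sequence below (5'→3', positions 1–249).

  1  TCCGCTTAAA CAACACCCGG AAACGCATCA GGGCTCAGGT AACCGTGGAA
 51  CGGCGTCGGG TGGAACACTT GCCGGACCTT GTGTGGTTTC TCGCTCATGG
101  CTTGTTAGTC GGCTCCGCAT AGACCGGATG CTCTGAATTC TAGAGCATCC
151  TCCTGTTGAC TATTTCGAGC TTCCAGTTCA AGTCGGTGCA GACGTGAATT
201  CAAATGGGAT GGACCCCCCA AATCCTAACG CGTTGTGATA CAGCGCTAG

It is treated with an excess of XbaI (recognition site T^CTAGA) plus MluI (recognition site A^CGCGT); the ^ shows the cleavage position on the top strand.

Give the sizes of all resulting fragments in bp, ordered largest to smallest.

The XbaI site (TCTAGA) starts at position 139.
XbaI cuts after the first base of each site, so after position 139.
The MluI site (ACGCGT) starts at position 228.
MluI cuts after the first base of each site, so after position 228.
Combined cut positions: 139, 228.
Linear molecule, 2 cuts → 3 fragments:
  1–139 → 139 bp
  140–228 → 89 bp
  229–249 → 21 bp
Sorted largest to smallest: 139, 89, 21 bp.

139, 89, 21 bp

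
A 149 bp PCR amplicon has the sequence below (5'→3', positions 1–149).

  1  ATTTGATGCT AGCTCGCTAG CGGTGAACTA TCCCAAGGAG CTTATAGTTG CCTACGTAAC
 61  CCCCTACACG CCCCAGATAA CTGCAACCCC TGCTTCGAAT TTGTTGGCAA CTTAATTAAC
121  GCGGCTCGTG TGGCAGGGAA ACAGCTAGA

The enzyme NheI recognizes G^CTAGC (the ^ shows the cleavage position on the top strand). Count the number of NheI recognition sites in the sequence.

2

GCTAGC occurs starting at positions 8, 16.
NheI cuts at 2 sites.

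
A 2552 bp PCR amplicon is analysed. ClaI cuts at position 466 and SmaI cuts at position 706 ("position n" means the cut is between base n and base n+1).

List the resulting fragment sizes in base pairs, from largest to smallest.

Combined cut positions (sorted): 466, 706.
Linear molecule, 2 cuts → 3 fragments:
  466 − 0 = 466 bp
  706 − 466 = 240 bp
  2552 − 706 = 1846 bp
Sorted largest to smallest: 1846, 466, 240 bp.

1846, 466, 240 bp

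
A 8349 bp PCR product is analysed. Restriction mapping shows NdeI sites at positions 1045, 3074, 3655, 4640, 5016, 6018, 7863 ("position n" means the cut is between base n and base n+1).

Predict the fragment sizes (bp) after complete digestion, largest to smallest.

2029, 1845, 1045, 1002, 985, 581, 486, 376 bp

Linear molecule, 7 cuts → 8 fragments:
  1045 − 0 = 1045 bp
  3074 − 1045 = 2029 bp
  3655 − 3074 = 581 bp
  4640 − 3655 = 985 bp
  5016 − 4640 = 376 bp
  6018 − 5016 = 1002 bp
  7863 − 6018 = 1845 bp
  8349 − 7863 = 486 bp
Sorted largest to smallest: 2029, 1845, 1045, 1002, 985, 581, 486, 376 bp.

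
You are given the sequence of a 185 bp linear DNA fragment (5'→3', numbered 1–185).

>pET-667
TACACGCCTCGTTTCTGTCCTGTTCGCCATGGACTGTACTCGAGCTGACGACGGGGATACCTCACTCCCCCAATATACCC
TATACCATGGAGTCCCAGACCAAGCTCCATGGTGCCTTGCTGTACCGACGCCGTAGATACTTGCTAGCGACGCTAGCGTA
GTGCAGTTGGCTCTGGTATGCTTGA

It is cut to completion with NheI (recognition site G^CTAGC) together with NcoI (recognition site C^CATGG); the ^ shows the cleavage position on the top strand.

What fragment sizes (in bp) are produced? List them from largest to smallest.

58, 36, 33, 27, 22, 9 bp

NheI sites (GCTAGC) start at positions 143, 152.
NheI cuts after the first base of each site, so after positions 143, 152.
NcoI sites (CCATGG) start at positions 27, 85, 107.
NcoI cuts after the first base of each site, so after positions 27, 85, 107.
Combined cut positions: 27, 85, 107, 143, 152.
Linear molecule, 5 cuts → 6 fragments:
  1–27 → 27 bp
  28–85 → 58 bp
  86–107 → 22 bp
  108–143 → 36 bp
  144–152 → 9 bp
  153–185 → 33 bp
Sorted largest to smallest: 58, 36, 33, 27, 22, 9 bp.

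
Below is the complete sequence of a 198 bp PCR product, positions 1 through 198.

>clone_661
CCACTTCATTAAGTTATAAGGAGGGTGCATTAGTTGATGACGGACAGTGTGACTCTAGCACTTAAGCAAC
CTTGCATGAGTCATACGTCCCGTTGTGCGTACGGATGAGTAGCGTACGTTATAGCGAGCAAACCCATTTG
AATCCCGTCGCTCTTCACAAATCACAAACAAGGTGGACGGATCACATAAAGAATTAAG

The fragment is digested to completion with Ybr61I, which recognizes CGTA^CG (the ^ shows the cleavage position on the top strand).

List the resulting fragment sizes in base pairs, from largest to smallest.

Ybr61I sites (CGTACG) start at positions 98, 113.
Ybr61I cuts after base 4 of each site, so after positions 101, 116.
Linear molecule, 2 cuts → 3 fragments:
  1–101 → 101 bp
  102–116 → 15 bp
  117–198 → 82 bp
Sorted largest to smallest: 101, 82, 15 bp.

101, 82, 15 bp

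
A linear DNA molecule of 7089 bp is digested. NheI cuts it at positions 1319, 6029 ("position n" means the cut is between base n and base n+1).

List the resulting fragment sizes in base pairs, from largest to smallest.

Linear molecule, 2 cuts → 3 fragments:
  1319 − 0 = 1319 bp
  6029 − 1319 = 4710 bp
  7089 − 6029 = 1060 bp
Sorted largest to smallest: 4710, 1319, 1060 bp.

4710, 1319, 1060 bp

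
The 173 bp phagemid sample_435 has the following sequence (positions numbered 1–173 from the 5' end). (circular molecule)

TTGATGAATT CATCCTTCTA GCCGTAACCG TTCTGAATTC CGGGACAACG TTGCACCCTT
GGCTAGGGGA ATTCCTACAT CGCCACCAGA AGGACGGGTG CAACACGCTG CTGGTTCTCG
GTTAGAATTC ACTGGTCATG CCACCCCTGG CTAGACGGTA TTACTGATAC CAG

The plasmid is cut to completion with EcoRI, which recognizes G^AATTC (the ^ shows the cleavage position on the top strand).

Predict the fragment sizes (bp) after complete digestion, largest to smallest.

56, 54, 34, 29 bp

EcoRI sites (GAATTC) start at positions 6, 35, 69, 125.
EcoRI cuts after the first base of each site, so after positions 6, 35, 69, 125.
Circular molecule, 4 cuts → 4 fragments:
  7–35 → 29 bp
  36–69 → 34 bp
  70–125 → 56 bp
  126–173 then 1–6 → 48 + 6 = 54 bp
Sorted largest to smallest: 56, 54, 34, 29 bp.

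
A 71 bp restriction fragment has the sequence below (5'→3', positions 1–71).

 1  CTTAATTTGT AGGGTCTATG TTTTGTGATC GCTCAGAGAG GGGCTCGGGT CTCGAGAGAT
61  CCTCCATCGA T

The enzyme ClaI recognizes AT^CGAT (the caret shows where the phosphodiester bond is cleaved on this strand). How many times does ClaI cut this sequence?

1

ATCGAT occurs starting at position 66.
ClaI cuts at 1 site.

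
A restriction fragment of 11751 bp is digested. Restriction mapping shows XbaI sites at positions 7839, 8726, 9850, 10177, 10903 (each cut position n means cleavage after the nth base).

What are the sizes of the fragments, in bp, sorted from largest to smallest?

7839, 1124, 887, 848, 726, 327 bp

Linear molecule, 5 cuts → 6 fragments:
  7839 − 0 = 7839 bp
  8726 − 7839 = 887 bp
  9850 − 8726 = 1124 bp
  10177 − 9850 = 327 bp
  10903 − 10177 = 726 bp
  11751 − 10903 = 848 bp
Sorted largest to smallest: 7839, 1124, 887, 848, 726, 327 bp.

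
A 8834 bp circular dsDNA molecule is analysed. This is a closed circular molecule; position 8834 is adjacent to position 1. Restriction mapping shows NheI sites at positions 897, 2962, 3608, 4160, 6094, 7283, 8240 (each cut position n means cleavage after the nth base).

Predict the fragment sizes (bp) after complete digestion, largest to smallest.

Circular molecule, 7 cuts → 7 fragments:
  2962 − 897 = 2065 bp
  3608 − 2962 = 646 bp
  4160 − 3608 = 552 bp
  6094 − 4160 = 1934 bp
  7283 − 6094 = 1189 bp
  8240 − 7283 = 957 bp
  wrap: 8834 − 8240 + 897 = 1491 bp
Sorted largest to smallest: 2065, 1934, 1491, 1189, 957, 646, 552 bp.

2065, 1934, 1491, 1189, 957, 646, 552 bp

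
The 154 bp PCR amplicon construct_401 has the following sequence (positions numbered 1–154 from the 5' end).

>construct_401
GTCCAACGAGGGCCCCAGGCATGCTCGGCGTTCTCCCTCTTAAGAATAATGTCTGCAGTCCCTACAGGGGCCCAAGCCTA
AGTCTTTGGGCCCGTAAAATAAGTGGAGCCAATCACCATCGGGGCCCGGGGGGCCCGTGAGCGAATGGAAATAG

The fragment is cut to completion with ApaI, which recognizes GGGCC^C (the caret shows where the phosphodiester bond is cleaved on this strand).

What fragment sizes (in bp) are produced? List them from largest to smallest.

58, 34, 20, 19, 14, 9 bp

ApaI sites (GGGCCC) start at positions 10, 68, 88, 122, 131.
ApaI cuts after base 5 of each site (before the last base), so after positions 14, 72, 92, 126, 135.
Linear molecule, 5 cuts → 6 fragments:
  1–14 → 14 bp
  15–72 → 58 bp
  73–92 → 20 bp
  93–126 → 34 bp
  127–135 → 9 bp
  136–154 → 19 bp
Sorted largest to smallest: 58, 34, 20, 19, 14, 9 bp.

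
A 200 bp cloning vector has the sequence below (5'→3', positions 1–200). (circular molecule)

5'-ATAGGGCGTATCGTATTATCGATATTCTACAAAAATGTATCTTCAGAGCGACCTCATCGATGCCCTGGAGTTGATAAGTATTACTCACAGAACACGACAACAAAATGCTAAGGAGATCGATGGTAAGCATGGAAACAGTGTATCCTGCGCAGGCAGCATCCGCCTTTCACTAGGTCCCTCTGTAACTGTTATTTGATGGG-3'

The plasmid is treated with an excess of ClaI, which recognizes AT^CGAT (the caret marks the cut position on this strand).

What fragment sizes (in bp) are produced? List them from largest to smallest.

ClaI sites (ATCGAT) start at positions 18, 56, 116.
ClaI cuts after base 2 of each site, so after positions 19, 57, 117.
Circular molecule, 3 cuts → 3 fragments:
  20–57 → 38 bp
  58–117 → 60 bp
  118–200 then 1–19 → 83 + 19 = 102 bp
Sorted largest to smallest: 102, 60, 38 bp.

102, 60, 38 bp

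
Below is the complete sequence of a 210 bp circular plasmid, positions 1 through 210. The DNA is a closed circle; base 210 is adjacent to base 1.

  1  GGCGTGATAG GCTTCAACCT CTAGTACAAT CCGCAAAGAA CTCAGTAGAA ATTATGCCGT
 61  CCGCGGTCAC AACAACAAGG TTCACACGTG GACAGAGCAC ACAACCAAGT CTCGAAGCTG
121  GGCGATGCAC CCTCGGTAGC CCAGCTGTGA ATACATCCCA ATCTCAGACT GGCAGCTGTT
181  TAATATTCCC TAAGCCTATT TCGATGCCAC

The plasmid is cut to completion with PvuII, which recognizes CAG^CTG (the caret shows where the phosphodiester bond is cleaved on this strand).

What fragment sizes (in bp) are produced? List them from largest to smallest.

179, 31 bp

PvuII sites (CAGCTG) start at positions 142, 173.
PvuII cuts after base 3 of each site, so after positions 144, 175.
Circular molecule, 2 cuts → 2 fragments:
  145–175 → 31 bp
  176–210 then 1–144 → 35 + 144 = 179 bp
Sorted largest to smallest: 179, 31 bp.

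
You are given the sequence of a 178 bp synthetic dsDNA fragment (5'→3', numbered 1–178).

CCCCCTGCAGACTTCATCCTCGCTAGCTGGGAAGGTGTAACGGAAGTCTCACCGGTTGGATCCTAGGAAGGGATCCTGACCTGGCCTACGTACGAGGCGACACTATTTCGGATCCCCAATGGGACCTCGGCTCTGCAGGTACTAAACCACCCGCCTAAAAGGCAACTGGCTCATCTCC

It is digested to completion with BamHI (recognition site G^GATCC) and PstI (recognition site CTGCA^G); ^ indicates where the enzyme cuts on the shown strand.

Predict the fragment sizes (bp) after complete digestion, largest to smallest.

49, 41, 39, 27, 13, 9 bp

BamHI sites (GGATCC) start at positions 58, 71, 110.
BamHI cuts after the first base of each site, so after positions 58, 71, 110.
PstI sites (CTGCAG) start at positions 5, 133.
PstI cuts after base 5 of each site (before the last base), so after positions 9, 137.
Combined cut positions: 9, 58, 71, 110, 137.
Linear molecule, 5 cuts → 6 fragments:
  1–9 → 9 bp
  10–58 → 49 bp
  59–71 → 13 bp
  72–110 → 39 bp
  111–137 → 27 bp
  138–178 → 41 bp
Sorted largest to smallest: 49, 41, 39, 27, 13, 9 bp.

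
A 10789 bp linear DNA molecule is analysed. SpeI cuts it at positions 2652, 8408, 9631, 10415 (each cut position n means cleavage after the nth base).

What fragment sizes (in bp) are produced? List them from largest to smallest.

5756, 2652, 1223, 784, 374 bp

Linear molecule, 4 cuts → 5 fragments:
  2652 − 0 = 2652 bp
  8408 − 2652 = 5756 bp
  9631 − 8408 = 1223 bp
  10415 − 9631 = 784 bp
  10789 − 10415 = 374 bp
Sorted largest to smallest: 5756, 2652, 1223, 784, 374 bp.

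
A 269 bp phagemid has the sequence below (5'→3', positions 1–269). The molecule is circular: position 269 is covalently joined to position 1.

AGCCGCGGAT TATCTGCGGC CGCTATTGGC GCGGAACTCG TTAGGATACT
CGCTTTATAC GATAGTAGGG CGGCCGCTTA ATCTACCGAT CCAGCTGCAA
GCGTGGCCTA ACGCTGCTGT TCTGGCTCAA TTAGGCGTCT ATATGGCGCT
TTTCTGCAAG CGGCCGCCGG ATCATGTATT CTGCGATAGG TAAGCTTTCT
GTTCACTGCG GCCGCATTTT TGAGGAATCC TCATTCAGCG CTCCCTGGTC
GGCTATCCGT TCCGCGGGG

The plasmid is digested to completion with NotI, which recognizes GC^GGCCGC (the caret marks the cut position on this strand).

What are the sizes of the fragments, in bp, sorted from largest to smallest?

NotI sites (GCGGCCGC) start at positions 16, 70, 160, 208.
NotI cuts after base 2 of each site, so after positions 17, 71, 161, 209.
Circular molecule, 4 cuts → 4 fragments:
  18–71 → 54 bp
  72–161 → 90 bp
  162–209 → 48 bp
  210–269 then 1–17 → 60 + 17 = 77 bp
Sorted largest to smallest: 90, 77, 54, 48 bp.

90, 77, 54, 48 bp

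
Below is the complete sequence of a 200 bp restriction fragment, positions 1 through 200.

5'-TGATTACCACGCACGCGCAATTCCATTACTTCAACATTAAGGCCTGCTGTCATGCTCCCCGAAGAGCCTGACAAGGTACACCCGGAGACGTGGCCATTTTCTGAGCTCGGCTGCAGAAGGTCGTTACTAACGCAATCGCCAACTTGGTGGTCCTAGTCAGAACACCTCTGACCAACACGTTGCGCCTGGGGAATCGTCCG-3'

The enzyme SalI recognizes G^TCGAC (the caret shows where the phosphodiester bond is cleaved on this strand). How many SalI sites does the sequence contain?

No occurrence of GTCGAC is present in the sequence.
SalI does not cut: 0 sites.

0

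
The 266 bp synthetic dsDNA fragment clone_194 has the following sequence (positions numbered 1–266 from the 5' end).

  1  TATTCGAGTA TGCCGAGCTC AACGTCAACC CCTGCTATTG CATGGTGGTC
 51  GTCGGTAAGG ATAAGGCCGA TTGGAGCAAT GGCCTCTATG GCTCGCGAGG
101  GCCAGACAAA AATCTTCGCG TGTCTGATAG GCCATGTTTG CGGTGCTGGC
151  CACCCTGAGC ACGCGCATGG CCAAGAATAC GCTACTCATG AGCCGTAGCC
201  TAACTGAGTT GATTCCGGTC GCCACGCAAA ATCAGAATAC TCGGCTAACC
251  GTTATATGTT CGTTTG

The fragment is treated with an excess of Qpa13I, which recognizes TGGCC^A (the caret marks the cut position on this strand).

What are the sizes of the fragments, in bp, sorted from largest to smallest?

Qpa13I sites (TGGCCA) start at positions 147, 168.
Qpa13I cuts after base 5 of each site (before the last base), so after positions 151, 172.
Linear molecule, 2 cuts → 3 fragments:
  1–151 → 151 bp
  152–172 → 21 bp
  173–266 → 94 bp
Sorted largest to smallest: 151, 94, 21 bp.

151, 94, 21 bp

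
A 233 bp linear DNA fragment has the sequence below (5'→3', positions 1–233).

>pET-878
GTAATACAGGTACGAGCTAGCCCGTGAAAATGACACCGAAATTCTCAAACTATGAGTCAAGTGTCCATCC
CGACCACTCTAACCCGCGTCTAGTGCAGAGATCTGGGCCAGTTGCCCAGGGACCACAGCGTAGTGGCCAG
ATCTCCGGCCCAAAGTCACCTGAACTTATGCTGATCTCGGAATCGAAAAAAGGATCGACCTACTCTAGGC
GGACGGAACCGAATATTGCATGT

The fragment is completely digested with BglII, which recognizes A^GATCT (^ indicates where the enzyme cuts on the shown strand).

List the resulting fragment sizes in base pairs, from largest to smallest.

BglII sites (AGATCT) start at positions 99, 139.
BglII cuts after the first base of each site, so after positions 99, 139.
Linear molecule, 2 cuts → 3 fragments:
  1–99 → 99 bp
  100–139 → 40 bp
  140–233 → 94 bp
Sorted largest to smallest: 99, 94, 40 bp.

99, 94, 40 bp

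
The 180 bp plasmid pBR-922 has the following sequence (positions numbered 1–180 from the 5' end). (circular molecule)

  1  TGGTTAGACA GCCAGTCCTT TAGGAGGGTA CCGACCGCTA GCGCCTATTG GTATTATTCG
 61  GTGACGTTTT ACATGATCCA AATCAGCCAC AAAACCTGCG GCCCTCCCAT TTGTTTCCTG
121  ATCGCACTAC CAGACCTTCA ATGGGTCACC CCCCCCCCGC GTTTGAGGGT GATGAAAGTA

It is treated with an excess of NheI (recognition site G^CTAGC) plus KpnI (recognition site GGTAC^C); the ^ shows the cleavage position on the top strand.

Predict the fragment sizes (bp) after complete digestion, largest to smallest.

174, 6 bp

The NheI site (GCTAGC) starts at position 37.
NheI cuts after the first base of each site, so after position 37.
The KpnI site (GGTACC) starts at position 27.
KpnI cuts after base 5 of each site (before the last base), so after position 31.
Combined cut positions: 31, 37.
Circular molecule, 2 cuts → 2 fragments:
  32–37 → 6 bp
  38–180 then 1–31 → 143 + 31 = 174 bp
Sorted largest to smallest: 174, 6 bp.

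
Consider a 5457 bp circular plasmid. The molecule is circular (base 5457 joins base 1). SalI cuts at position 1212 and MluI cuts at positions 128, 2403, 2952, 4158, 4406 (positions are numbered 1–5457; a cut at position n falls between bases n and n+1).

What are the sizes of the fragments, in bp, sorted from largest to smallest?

Combined cut positions (sorted): 128, 1212, 2403, 2952, 4158, 4406.
Circular molecule, 6 cuts → 6 fragments:
  1212 − 128 = 1084 bp
  2403 − 1212 = 1191 bp
  2952 − 2403 = 549 bp
  4158 − 2952 = 1206 bp
  4406 − 4158 = 248 bp
  wrap: 5457 − 4406 + 128 = 1179 bp
Sorted largest to smallest: 1206, 1191, 1179, 1084, 549, 248 bp.

1206, 1191, 1179, 1084, 549, 248 bp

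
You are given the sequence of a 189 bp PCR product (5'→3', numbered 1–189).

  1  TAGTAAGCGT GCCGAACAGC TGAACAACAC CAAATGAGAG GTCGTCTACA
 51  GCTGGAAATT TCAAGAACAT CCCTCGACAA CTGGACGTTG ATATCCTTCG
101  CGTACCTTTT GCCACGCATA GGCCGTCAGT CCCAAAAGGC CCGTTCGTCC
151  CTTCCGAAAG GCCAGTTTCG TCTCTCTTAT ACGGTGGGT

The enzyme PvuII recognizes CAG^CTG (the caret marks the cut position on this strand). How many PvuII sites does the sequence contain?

CAGCTG occurs starting at positions 17, 49.
PvuII cuts at 2 sites.

2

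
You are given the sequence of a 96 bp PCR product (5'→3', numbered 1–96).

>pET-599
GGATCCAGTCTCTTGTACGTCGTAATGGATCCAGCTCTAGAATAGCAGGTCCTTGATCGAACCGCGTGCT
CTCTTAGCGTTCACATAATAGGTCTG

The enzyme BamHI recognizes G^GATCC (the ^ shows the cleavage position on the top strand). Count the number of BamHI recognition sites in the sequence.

GGATCC occurs starting at positions 1, 27.
BamHI cuts at 2 sites.

2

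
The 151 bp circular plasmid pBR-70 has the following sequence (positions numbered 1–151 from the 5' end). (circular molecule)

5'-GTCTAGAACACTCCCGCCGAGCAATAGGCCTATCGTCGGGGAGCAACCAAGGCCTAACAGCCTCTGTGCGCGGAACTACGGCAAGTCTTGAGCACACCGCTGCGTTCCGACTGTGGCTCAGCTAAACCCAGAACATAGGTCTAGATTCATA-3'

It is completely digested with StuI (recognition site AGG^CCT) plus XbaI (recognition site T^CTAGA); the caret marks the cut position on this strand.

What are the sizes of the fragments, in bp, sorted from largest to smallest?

StuI sites (AGGCCT) start at positions 26, 50.
StuI cuts after base 3 of each site, so after positions 28, 52.
XbaI sites (TCTAGA) start at positions 2, 140.
XbaI cuts after the first base of each site, so after positions 2, 140.
Combined cut positions: 2, 28, 52, 140.
Circular molecule, 4 cuts → 4 fragments:
  3–28 → 26 bp
  29–52 → 24 bp
  53–140 → 88 bp
  141–151 then 1–2 → 11 + 2 = 13 bp
Sorted largest to smallest: 88, 26, 24, 13 bp.

88, 26, 24, 13 bp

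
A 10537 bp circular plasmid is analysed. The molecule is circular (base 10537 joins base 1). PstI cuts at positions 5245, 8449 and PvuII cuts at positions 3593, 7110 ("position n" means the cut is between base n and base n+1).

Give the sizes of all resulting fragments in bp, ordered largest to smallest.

5681, 1865, 1652, 1339 bp

Combined cut positions (sorted): 3593, 5245, 7110, 8449.
Circular molecule, 4 cuts → 4 fragments:
  5245 − 3593 = 1652 bp
  7110 − 5245 = 1865 bp
  8449 − 7110 = 1339 bp
  wrap: 10537 − 8449 + 3593 = 5681 bp
Sorted largest to smallest: 5681, 1865, 1652, 1339 bp.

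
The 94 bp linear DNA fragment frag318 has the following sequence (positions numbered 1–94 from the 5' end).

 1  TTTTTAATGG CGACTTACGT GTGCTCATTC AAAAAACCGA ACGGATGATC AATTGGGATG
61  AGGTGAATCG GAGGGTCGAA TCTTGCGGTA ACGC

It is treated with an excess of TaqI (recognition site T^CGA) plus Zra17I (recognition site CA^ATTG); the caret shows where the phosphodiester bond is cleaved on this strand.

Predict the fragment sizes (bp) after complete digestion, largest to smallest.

51, 25, 18 bp

The TaqI site (TCGA) starts at position 76.
TaqI cuts after the first base of each site, so after position 76.
The Zra17I site (CAATTG) starts at position 50.
Zra17I cuts after base 2 of each site, so after position 51.
Combined cut positions: 51, 76.
Linear molecule, 2 cuts → 3 fragments:
  1–51 → 51 bp
  52–76 → 25 bp
  77–94 → 18 bp
Sorted largest to smallest: 51, 25, 18 bp.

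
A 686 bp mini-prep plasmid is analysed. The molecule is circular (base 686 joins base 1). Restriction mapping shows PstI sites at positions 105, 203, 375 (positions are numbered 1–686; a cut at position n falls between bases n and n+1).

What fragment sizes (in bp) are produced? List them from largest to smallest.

Circular molecule, 3 cuts → 3 fragments:
  203 − 105 = 98 bp
  375 − 203 = 172 bp
  wrap: 686 − 375 + 105 = 416 bp
Sorted largest to smallest: 416, 172, 98 bp.

416, 172, 98 bp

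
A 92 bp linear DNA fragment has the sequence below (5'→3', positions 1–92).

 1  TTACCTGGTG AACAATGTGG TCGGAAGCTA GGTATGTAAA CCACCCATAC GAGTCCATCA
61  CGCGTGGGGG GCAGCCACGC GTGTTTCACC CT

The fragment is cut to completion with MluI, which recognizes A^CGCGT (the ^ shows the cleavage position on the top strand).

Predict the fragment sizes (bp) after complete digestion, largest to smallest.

MluI sites (ACGCGT) start at positions 60, 77.
MluI cuts after the first base of each site, so after positions 60, 77.
Linear molecule, 2 cuts → 3 fragments:
  1–60 → 60 bp
  61–77 → 17 bp
  78–92 → 15 bp
Sorted largest to smallest: 60, 17, 15 bp.

60, 17, 15 bp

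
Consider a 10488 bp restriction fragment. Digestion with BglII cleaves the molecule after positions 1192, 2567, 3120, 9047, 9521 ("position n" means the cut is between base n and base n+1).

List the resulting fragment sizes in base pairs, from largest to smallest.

Linear molecule, 5 cuts → 6 fragments:
  1192 − 0 = 1192 bp
  2567 − 1192 = 1375 bp
  3120 − 2567 = 553 bp
  9047 − 3120 = 5927 bp
  9521 − 9047 = 474 bp
  10488 − 9521 = 967 bp
Sorted largest to smallest: 5927, 1375, 1192, 967, 553, 474 bp.

5927, 1375, 1192, 967, 553, 474 bp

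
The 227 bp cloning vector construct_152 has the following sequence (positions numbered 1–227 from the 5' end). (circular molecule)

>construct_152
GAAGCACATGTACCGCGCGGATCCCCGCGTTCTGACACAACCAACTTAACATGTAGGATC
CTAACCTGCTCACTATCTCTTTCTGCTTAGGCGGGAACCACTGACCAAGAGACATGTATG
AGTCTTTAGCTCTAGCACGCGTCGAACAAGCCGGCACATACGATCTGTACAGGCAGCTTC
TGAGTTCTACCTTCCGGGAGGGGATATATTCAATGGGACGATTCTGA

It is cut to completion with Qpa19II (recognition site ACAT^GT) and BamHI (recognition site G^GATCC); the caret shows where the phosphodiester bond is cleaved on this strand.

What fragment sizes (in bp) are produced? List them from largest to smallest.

121, 59, 33, 10, 4 bp

Qpa19II sites (ACATGT) start at positions 6, 49, 112.
Qpa19II cuts after base 4 of each site, so after positions 9, 52, 115.
BamHI sites (GGATCC) start at positions 19, 56.
BamHI cuts after the first base of each site, so after positions 19, 56.
Combined cut positions: 9, 19, 52, 56, 115.
Circular molecule, 5 cuts → 5 fragments:
  10–19 → 10 bp
  20–52 → 33 bp
  53–56 → 4 bp
  57–115 → 59 bp
  116–227 then 1–9 → 112 + 9 = 121 bp
Sorted largest to smallest: 121, 59, 33, 10, 4 bp.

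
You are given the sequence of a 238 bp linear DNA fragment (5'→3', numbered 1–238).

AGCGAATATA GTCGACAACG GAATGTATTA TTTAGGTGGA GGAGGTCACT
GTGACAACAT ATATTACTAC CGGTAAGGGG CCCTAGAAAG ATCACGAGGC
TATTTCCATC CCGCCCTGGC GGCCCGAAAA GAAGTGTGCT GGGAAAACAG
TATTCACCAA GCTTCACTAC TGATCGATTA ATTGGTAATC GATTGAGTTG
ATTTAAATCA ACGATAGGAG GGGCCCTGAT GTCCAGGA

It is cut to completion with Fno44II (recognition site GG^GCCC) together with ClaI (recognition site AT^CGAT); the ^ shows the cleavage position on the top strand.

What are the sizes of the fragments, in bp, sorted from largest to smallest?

95, 79, 33, 16, 15 bp

Fno44II sites (GGGCCC) start at positions 78, 221.
Fno44II cuts after base 2 of each site, so after positions 79, 222.
ClaI sites (ATCGAT) start at positions 173, 188.
ClaI cuts after base 2 of each site, so after positions 174, 189.
Combined cut positions: 79, 174, 189, 222.
Linear molecule, 4 cuts → 5 fragments:
  1–79 → 79 bp
  80–174 → 95 bp
  175–189 → 15 bp
  190–222 → 33 bp
  223–238 → 16 bp
Sorted largest to smallest: 95, 79, 33, 16, 15 bp.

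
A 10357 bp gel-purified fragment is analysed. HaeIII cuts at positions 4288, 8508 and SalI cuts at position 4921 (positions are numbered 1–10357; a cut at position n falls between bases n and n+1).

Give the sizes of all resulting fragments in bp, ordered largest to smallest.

Combined cut positions (sorted): 4288, 4921, 8508.
Linear molecule, 3 cuts → 4 fragments:
  4288 − 0 = 4288 bp
  4921 − 4288 = 633 bp
  8508 − 4921 = 3587 bp
  10357 − 8508 = 1849 bp
Sorted largest to smallest: 4288, 3587, 1849, 633 bp.

4288, 3587, 1849, 633 bp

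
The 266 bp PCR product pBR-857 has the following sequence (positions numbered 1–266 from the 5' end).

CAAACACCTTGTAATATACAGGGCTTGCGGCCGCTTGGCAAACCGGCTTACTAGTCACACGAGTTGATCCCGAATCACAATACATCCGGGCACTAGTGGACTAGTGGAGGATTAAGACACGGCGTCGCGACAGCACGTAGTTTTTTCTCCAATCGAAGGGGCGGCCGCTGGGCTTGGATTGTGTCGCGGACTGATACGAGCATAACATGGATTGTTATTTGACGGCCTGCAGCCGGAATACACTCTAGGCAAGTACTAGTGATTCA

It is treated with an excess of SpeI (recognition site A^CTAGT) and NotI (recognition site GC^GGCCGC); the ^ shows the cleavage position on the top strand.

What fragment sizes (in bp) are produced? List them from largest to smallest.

SpeI sites (ACTAGT) start at positions 50, 92, 100, 255.
SpeI cuts after the first base of each site, so after positions 50, 92, 100, 255.
NotI sites (GCGGCCGC) start at positions 27, 161.
NotI cuts after base 2 of each site, so after positions 28, 162.
Combined cut positions: 28, 50, 92, 100, 162, 255.
Linear molecule, 6 cuts → 7 fragments:
  1–28 → 28 bp
  29–50 → 22 bp
  51–92 → 42 bp
  93–100 → 8 bp
  101–162 → 62 bp
  163–255 → 93 bp
  256–266 → 11 bp
Sorted largest to smallest: 93, 62, 42, 28, 22, 11, 8 bp.

93, 62, 42, 28, 22, 11, 8 bp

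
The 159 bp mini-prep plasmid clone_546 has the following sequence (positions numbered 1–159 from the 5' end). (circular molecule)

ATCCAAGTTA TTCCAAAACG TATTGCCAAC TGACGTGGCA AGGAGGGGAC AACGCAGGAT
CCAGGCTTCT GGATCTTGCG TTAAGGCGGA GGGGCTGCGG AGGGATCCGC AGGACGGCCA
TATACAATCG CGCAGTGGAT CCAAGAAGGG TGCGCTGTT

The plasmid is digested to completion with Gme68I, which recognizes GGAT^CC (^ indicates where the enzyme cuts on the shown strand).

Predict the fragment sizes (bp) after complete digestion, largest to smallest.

79, 46, 34 bp

Gme68I sites (GGATCC) start at positions 57, 103, 137.
Gme68I cuts after base 4 of each site, so after positions 60, 106, 140.
Circular molecule, 3 cuts → 3 fragments:
  61–106 → 46 bp
  107–140 → 34 bp
  141–159 then 1–60 → 19 + 60 = 79 bp
Sorted largest to smallest: 79, 46, 34 bp.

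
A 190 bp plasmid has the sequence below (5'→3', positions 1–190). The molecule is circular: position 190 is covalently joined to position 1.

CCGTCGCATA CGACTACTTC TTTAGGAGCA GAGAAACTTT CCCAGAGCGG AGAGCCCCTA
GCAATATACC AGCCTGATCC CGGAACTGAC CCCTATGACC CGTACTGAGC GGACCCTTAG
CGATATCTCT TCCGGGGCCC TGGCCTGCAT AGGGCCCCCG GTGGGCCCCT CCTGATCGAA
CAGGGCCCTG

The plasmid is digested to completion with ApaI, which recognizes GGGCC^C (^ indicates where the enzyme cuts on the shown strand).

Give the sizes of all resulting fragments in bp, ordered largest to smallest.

142, 20, 17, 11 bp

ApaI sites (GGGCCC) start at positions 135, 152, 163, 183.
ApaI cuts after base 5 of each site (before the last base), so after positions 139, 156, 167, 187.
Circular molecule, 4 cuts → 4 fragments:
  140–156 → 17 bp
  157–167 → 11 bp
  168–187 → 20 bp
  188–190 then 1–139 → 3 + 139 = 142 bp
Sorted largest to smallest: 142, 20, 17, 11 bp.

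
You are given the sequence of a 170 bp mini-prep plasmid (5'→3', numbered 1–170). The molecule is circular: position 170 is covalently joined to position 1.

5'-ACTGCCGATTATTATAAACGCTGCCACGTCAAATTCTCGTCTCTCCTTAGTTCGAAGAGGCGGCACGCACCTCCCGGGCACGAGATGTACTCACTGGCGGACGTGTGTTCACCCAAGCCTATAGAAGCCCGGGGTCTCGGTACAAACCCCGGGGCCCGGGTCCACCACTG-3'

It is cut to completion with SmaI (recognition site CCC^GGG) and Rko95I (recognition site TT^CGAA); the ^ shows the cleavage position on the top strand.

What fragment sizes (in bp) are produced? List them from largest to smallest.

SmaI sites (CCCGGG) start at positions 73, 128, 148, 155.
SmaI cuts after base 3 of each site, so after positions 75, 130, 150, 157.
The Rko95I site (TTCGAA) starts at position 51.
Rko95I cuts after base 2 of each site, so after position 52.
Combined cut positions: 52, 75, 130, 150, 157.
Circular molecule, 5 cuts → 5 fragments:
  53–75 → 23 bp
  76–130 → 55 bp
  131–150 → 20 bp
  151–157 → 7 bp
  158–170 then 1–52 → 13 + 52 = 65 bp
Sorted largest to smallest: 65, 55, 23, 20, 7 bp.

65, 55, 23, 20, 7 bp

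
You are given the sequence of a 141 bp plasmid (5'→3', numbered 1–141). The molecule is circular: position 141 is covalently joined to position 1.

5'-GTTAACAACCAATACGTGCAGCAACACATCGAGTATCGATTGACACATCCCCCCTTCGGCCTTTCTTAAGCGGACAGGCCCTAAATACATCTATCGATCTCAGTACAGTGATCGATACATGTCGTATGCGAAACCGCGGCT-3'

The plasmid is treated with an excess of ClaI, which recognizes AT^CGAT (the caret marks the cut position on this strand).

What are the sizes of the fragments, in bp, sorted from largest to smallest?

65, 58, 18 bp

ClaI sites (ATCGAT) start at positions 35, 93, 111.
ClaI cuts after base 2 of each site, so after positions 36, 94, 112.
Circular molecule, 3 cuts → 3 fragments:
  37–94 → 58 bp
  95–112 → 18 bp
  113–141 then 1–36 → 29 + 36 = 65 bp
Sorted largest to smallest: 65, 58, 18 bp.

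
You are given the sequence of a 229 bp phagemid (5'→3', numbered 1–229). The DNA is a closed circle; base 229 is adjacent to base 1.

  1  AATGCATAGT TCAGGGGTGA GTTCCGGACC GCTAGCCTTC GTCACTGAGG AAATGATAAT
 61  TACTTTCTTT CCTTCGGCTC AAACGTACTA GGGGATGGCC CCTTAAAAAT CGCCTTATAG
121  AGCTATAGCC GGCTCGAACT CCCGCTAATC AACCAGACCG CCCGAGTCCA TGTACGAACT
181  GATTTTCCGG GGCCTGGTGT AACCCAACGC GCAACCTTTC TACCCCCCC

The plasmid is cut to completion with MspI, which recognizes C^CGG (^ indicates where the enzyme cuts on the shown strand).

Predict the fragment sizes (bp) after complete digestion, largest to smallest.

MspI sites (CCGG) start at positions 24, 129, 187.
MspI cuts after the first base of each site, so after positions 24, 129, 187.
Circular molecule, 3 cuts → 3 fragments:
  25–129 → 105 bp
  130–187 → 58 bp
  188–229 then 1–24 → 42 + 24 = 66 bp
Sorted largest to smallest: 105, 66, 58 bp.

105, 66, 58 bp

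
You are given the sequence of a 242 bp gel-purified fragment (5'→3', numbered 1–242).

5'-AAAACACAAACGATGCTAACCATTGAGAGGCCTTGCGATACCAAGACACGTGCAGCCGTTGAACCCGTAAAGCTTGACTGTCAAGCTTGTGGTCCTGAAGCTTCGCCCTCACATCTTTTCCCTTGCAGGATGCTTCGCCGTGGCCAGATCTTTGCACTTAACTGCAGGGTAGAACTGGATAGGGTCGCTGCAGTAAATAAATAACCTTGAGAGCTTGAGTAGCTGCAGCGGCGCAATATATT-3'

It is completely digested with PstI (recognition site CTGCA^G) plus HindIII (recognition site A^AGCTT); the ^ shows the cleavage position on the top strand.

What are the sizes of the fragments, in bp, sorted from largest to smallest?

70, 68, 35, 26, 15, 15, 13 bp

PstI sites (CTGCAG) start at positions 162, 188, 223.
PstI cuts after base 5 of each site (before the last base), so after positions 166, 192, 227.
HindIII sites (AAGCTT) start at positions 70, 83, 98.
HindIII cuts after the first base of each site, so after positions 70, 83, 98.
Combined cut positions: 70, 83, 98, 166, 192, 227.
Linear molecule, 6 cuts → 7 fragments:
  1–70 → 70 bp
  71–83 → 13 bp
  84–98 → 15 bp
  99–166 → 68 bp
  167–192 → 26 bp
  193–227 → 35 bp
  228–242 → 15 bp
Sorted largest to smallest: 70, 68, 35, 26, 15, 15, 13 bp.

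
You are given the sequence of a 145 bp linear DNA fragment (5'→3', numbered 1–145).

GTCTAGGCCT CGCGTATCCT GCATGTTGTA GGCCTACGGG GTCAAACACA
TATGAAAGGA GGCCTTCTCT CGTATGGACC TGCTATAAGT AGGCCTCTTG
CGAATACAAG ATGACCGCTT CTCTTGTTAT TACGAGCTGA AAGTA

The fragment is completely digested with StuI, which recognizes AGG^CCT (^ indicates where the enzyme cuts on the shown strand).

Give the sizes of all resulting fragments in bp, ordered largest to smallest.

52, 31, 30, 25, 7 bp

StuI sites (AGGCCT) start at positions 5, 30, 60, 91.
StuI cuts after base 3 of each site, so after positions 7, 32, 62, 93.
Linear molecule, 4 cuts → 5 fragments:
  1–7 → 7 bp
  8–32 → 25 bp
  33–62 → 30 bp
  63–93 → 31 bp
  94–145 → 52 bp
Sorted largest to smallest: 52, 31, 30, 25, 7 bp.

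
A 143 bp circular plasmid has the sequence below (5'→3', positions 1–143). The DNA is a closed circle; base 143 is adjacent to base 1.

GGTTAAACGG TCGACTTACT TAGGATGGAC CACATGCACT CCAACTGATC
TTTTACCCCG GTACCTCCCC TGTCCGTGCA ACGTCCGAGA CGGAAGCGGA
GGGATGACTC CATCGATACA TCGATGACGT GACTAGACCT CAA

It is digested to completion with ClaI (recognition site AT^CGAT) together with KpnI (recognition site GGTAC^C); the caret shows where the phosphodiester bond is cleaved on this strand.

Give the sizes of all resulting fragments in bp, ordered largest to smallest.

86, 49, 8 bp

ClaI sites (ATCGAT) start at positions 112, 120.
ClaI cuts after base 2 of each site, so after positions 113, 121.
The KpnI site (GGTACC) starts at position 60.
KpnI cuts after base 5 of each site (before the last base), so after position 64.
Combined cut positions: 64, 113, 121.
Circular molecule, 3 cuts → 3 fragments:
  65–113 → 49 bp
  114–121 → 8 bp
  122–143 then 1–64 → 22 + 64 = 86 bp
Sorted largest to smallest: 86, 49, 8 bp.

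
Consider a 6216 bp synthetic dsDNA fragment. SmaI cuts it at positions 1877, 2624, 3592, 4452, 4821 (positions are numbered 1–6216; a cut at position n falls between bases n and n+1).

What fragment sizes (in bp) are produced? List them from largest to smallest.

1877, 1395, 968, 860, 747, 369 bp

Linear molecule, 5 cuts → 6 fragments:
  1877 − 0 = 1877 bp
  2624 − 1877 = 747 bp
  3592 − 2624 = 968 bp
  4452 − 3592 = 860 bp
  4821 − 4452 = 369 bp
  6216 − 4821 = 1395 bp
Sorted largest to smallest: 1877, 1395, 968, 860, 747, 369 bp.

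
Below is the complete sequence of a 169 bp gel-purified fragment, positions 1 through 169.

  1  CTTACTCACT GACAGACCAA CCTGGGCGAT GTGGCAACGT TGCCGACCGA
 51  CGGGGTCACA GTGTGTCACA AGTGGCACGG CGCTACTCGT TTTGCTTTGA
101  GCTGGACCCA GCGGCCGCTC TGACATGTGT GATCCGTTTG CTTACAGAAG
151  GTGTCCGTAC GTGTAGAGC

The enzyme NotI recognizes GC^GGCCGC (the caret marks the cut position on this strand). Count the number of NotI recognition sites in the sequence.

GCGGCCGC occurs starting at position 111.
NotI cuts at 1 site.

1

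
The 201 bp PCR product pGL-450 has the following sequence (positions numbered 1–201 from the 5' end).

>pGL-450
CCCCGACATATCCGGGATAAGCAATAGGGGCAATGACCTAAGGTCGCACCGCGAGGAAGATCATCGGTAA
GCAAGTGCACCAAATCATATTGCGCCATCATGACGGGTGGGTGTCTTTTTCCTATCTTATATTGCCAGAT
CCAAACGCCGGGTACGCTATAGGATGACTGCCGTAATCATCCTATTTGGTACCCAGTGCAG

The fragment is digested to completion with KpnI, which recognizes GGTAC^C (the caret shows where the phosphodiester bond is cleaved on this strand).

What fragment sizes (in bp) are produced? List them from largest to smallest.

192, 9 bp

The KpnI site (GGTACC) starts at position 188.
KpnI cuts after base 5 of each site (before the last base), so after position 192.
Linear molecule, 1 cut → 2 fragments:
  1–192 → 192 bp
  193–201 → 9 bp
Sorted largest to smallest: 192, 9 bp.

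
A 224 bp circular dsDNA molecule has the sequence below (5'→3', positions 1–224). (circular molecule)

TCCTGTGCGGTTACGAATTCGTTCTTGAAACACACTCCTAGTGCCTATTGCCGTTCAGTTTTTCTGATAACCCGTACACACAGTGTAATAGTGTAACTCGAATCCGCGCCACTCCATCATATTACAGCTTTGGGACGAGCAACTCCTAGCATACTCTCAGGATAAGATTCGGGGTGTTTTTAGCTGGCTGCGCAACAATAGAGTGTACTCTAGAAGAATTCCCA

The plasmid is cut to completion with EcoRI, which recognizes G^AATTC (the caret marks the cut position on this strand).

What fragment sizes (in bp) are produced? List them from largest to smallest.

201, 23 bp

EcoRI sites (GAATTC) start at positions 15, 216.
EcoRI cuts after the first base of each site, so after positions 15, 216.
Circular molecule, 2 cuts → 2 fragments:
  16–216 → 201 bp
  217–224 then 1–15 → 8 + 15 = 23 bp
Sorted largest to smallest: 201, 23 bp.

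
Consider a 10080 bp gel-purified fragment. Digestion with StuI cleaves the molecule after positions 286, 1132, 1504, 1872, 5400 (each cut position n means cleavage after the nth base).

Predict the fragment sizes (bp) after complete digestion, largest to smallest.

Linear molecule, 5 cuts → 6 fragments:
  286 − 0 = 286 bp
  1132 − 286 = 846 bp
  1504 − 1132 = 372 bp
  1872 − 1504 = 368 bp
  5400 − 1872 = 3528 bp
  10080 − 5400 = 4680 bp
Sorted largest to smallest: 4680, 3528, 846, 372, 368, 286 bp.

4680, 3528, 846, 372, 368, 286 bp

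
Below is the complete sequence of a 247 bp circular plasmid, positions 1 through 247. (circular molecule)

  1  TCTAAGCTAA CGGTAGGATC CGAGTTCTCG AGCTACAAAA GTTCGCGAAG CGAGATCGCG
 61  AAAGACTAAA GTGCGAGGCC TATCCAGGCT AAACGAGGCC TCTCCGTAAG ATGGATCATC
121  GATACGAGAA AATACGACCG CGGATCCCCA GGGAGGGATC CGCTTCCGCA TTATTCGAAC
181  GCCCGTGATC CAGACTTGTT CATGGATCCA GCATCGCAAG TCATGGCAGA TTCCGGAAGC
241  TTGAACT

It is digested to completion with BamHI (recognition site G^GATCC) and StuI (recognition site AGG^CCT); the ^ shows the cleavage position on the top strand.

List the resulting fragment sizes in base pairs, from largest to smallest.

BamHI sites (GGATCC) start at positions 16, 142, 156, 204.
BamHI cuts after the first base of each site, so after positions 16, 142, 156, 204.
StuI sites (AGGCCT) start at positions 76, 96.
StuI cuts after base 3 of each site, so after positions 78, 98.
Combined cut positions: 16, 78, 98, 142, 156, 204.
Circular molecule, 6 cuts → 6 fragments:
  17–78 → 62 bp
  79–98 → 20 bp
  99–142 → 44 bp
  143–156 → 14 bp
  157–204 → 48 bp
  205–247 then 1–16 → 43 + 16 = 59 bp
Sorted largest to smallest: 62, 59, 48, 44, 20, 14 bp.

62, 59, 48, 44, 20, 14 bp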